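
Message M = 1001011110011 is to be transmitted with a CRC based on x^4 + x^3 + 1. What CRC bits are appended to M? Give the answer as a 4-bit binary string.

1010

Append 4 zeros: 10010111100110000. Divide by 11001 (XOR where the leading bit is 1):
  pos 0: 10010 XOR 11001 = 01011
  pos 1: 10111 XOR 11001 = 01110
  pos 2: 11101 XOR 11001 = 00100
  pos 4: 10011 XOR 11001 = 01010
  pos 5: 10100 XOR 11001 = 01101
  pos 6: 11010 XOR 11001 = 00011
  pos 9: 11110 XOR 11001 = 00111
  pos 11: 11100 XOR 11001 = 00101
Remainder (last 4 bits) = 1010. This is the CRC / FCS.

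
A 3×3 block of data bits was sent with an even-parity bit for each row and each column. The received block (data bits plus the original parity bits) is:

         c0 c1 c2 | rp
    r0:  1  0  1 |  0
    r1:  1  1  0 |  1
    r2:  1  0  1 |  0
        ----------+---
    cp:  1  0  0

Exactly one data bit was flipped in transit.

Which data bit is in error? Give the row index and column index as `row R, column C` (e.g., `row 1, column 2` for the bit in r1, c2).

Recompute each row's even parity and compare to rp:
  r0: data parity 0, sent rp 0 → ok
  r1: data parity 0, sent rp 1 → mismatch
  r2: data parity 0, sent rp 0 → ok
Recompute each column's even parity and compare to cp:
  c0: data parity 1, sent cp 1 → ok
  c1: data parity 1, sent cp 0 → mismatch
  c2: data parity 0, sent cp 0 → ok
Exactly one row (r1) and one column (c1) fail → the flipped bit is at their intersection.

row 1, column 1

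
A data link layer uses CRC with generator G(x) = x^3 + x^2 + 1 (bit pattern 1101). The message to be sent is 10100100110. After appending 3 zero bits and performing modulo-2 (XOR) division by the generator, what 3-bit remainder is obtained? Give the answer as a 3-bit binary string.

111

Append 3 zeros: 10100100110000. Divide by 1101 (XOR where the leading bit is 1):
  pos 0: 1010 XOR 1101 = 0111
  pos 1: 1110 XOR 1101 = 0011
  pos 3: 1110 XOR 1101 = 0011
  pos 5: 1101 XOR 1101 = 0000
  pos 9: 1000 XOR 1101 = 0101
  pos 10: 1010 XOR 1101 = 0111
Remainder (last 3 bits) = 111. This is the CRC / FCS.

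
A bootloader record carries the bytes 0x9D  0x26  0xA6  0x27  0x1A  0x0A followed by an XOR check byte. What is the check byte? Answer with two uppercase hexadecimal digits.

2A

XOR the bytes together:
  start with 0x9D
  0x9D ⊕ 0x26 = 0xBB
  0xBB ⊕ 0xA6 = 0x1D
  0x1D ⊕ 0x27 = 0x3A
  0x3A ⊕ 0x1A = 0x20
  0x20 ⊕ 0x0A = 0x2A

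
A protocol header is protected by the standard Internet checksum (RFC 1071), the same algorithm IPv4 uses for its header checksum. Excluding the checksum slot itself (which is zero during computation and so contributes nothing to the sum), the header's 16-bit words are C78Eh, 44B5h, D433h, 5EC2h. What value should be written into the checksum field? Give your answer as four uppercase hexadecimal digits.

One's-complement addition (fold any carry out of bit 15 back into bit 0):
  0xC78E + 0x44B5 = 0x10C43 → wrap carry → 0x0C44
  0x0C44 + 0xD433 = 0x0E077
  0xE077 + 0x5EC2 = 0x13F39 → wrap carry → 0x3F3A
One's-complement sum = 0x3F3A.
Checksum = ~0x3F3A & 0xFFFF = 0xC0C5.

C0C5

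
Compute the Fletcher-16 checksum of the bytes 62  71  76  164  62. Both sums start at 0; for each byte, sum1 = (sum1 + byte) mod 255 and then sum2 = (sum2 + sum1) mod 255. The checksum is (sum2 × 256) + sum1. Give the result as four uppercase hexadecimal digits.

Running sums (mod 255):
  after byte 0 (62): sum1=62, sum2=62
  after byte 1 (71): sum1=133, sum2=195
  after byte 2 (76): sum1=209, sum2=149
  after byte 3 (164): sum1=118, sum2=12
  after byte 4 (62): sum1=180, sum2=192
Checksum = sum2·256 + sum1 = 192·256 + 180 = 49332 = 0xC0B4.

C0B4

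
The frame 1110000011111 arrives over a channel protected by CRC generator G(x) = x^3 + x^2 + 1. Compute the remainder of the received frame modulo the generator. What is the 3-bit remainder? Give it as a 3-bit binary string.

Modulo-2 division of 1110000011111 by 1101:
  pos 0: 1110 XOR 1101 = 0011
  pos 2: 1100 XOR 1101 = 0001
  pos 5: 1001 XOR 1101 = 0100
  pos 6: 1001 XOR 1101 = 0100
  pos 7: 1001 XOR 1101 = 0100
  pos 8: 1001 XOR 1101 = 0100
  pos 9: 1001 XOR 1101 = 0100
Remainder = 100 (nonzero — an error is detected).

100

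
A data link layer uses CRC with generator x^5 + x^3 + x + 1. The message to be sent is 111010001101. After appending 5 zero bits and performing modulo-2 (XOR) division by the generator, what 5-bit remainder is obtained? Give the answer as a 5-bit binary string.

Append 5 zeros: 11101000110100000. Divide by 101011 (XOR where the leading bit is 1):
  pos 0: 111010 XOR 101011 = 010001
  pos 1: 100010 XOR 101011 = 001001
  pos 3: 100101 XOR 101011 = 001110
  pos 5: 111010 XOR 101011 = 010001
  pos 6: 100011 XOR 101011 = 001000
  pos 8: 100000 XOR 101011 = 001011
  pos 10: 101100 XOR 101011 = 000111
Remainder (last 5 bits) = 01110. This is the CRC / FCS.

01110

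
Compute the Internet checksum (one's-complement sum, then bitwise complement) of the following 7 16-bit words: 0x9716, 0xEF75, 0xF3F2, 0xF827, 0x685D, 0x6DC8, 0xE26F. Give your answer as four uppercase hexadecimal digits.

D4C2

One's-complement addition (fold any carry out of bit 15 back into bit 0):
  0x9716 + 0xEF75 = 0x1868B → wrap carry → 0x868C
  0x868C + 0xF3F2 = 0x17A7E → wrap carry → 0x7A7F
  0x7A7F + 0xF827 = 0x172A6 → wrap carry → 0x72A7
  0x72A7 + 0x685D = 0x0DB04
  0xDB04 + 0x6DC8 = 0x148CC → wrap carry → 0x48CD
  0x48CD + 0xE26F = 0x12B3C → wrap carry → 0x2B3D
One's-complement sum = 0x2B3D.
Checksum = ~0x2B3D & 0xFFFF = 0xD4C2.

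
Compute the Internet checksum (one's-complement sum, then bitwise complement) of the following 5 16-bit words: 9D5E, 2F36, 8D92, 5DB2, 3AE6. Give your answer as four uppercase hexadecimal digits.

0D40

One's-complement addition (fold any carry out of bit 15 back into bit 0):
  0x9D5E + 0x2F36 = 0x0CC94
  0xCC94 + 0x8D92 = 0x15A26 → wrap carry → 0x5A27
  0x5A27 + 0x5DB2 = 0x0B7D9
  0xB7D9 + 0x3AE6 = 0x0F2BF
One's-complement sum = 0xF2BF.
Checksum = ~0xF2BF & 0xFFFF = 0x0D40.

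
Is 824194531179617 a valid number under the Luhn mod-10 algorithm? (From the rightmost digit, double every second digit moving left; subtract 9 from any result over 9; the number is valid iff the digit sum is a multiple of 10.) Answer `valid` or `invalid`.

From the right, keep odd positions and double even positions (subtract 9 from any doubled value over 9):
  doubled (positions 2,4,...): 2 9 2 6 8 2 4 → sum 33
  kept (positions 1,3,...): 7 6 7 1 5 9 4 8 → sum 47
Total = 80.
80 mod 10 = 0, so the number is valid.

valid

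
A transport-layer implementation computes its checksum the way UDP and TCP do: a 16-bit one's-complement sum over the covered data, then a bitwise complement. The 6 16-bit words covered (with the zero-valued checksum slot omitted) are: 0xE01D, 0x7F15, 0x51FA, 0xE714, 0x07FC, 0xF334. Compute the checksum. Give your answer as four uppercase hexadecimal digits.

One's-complement addition (fold any carry out of bit 15 back into bit 0):
  0xE01D + 0x7F15 = 0x15F32 → wrap carry → 0x5F33
  0x5F33 + 0x51FA = 0x0B12D
  0xB12D + 0xE714 = 0x19841 → wrap carry → 0x9842
  0x9842 + 0x07FC = 0x0A03E
  0xA03E + 0xF334 = 0x19372 → wrap carry → 0x9373
One's-complement sum = 0x9373.
Checksum = ~0x9373 & 0xFFFF = 0x6C8C.

6C8C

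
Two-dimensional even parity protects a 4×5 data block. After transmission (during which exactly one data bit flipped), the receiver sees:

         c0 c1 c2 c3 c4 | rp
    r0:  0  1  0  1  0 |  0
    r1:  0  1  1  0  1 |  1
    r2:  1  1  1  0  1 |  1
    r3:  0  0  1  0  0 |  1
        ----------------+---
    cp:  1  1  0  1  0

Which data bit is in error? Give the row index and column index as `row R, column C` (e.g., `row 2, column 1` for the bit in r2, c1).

Recompute each row's even parity and compare to rp:
  r0: data parity 0, sent rp 0 → ok
  r1: data parity 1, sent rp 1 → ok
  r2: data parity 0, sent rp 1 → mismatch
  r3: data parity 1, sent rp 1 → ok
Recompute each column's even parity and compare to cp:
  c0: data parity 1, sent cp 1 → ok
  c1: data parity 1, sent cp 1 → ok
  c2: data parity 1, sent cp 0 → mismatch
  c3: data parity 1, sent cp 1 → ok
  c4: data parity 0, sent cp 0 → ok
Exactly one row (r2) and one column (c2) fail → the flipped bit is at their intersection.

row 2, column 2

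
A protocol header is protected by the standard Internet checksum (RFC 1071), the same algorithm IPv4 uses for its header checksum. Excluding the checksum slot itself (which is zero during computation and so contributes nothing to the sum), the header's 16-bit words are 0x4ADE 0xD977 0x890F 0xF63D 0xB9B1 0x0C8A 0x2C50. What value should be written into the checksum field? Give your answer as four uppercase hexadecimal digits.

69D0

One's-complement addition (fold any carry out of bit 15 back into bit 0):
  0x4ADE + 0xD977 = 0x12455 → wrap carry → 0x2456
  0x2456 + 0x890F = 0x0AD65
  0xAD65 + 0xF63D = 0x1A3A2 → wrap carry → 0xA3A3
  0xA3A3 + 0xB9B1 = 0x15D54 → wrap carry → 0x5D55
  0x5D55 + 0x0C8A = 0x069DF
  0x69DF + 0x2C50 = 0x0962F
One's-complement sum = 0x962F.
Checksum = ~0x962F & 0xFFFF = 0x69D0.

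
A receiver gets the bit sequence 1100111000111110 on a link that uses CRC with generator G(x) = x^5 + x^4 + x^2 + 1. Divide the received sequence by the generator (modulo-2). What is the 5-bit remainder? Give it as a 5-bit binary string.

00000

Modulo-2 division of 1100111000111110 by 110101:
  pos 0: 110011 XOR 110101 = 000110
  pos 3: 110100 XOR 110101 = 000001
  pos 8: 101111 XOR 110101 = 011010
  pos 9: 110101 XOR 110101 = 000000
Remainder = 00000 (zero — the frame passes the CRC check).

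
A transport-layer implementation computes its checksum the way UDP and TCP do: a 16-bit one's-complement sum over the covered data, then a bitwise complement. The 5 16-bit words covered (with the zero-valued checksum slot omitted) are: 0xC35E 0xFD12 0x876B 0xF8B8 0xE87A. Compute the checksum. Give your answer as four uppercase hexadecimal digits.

One's-complement addition (fold any carry out of bit 15 back into bit 0):
  0xC35E + 0xFD12 = 0x1C070 → wrap carry → 0xC071
  0xC071 + 0x876B = 0x147DC → wrap carry → 0x47DD
  0x47DD + 0xF8B8 = 0x14095 → wrap carry → 0x4096
  0x4096 + 0xE87A = 0x12910 → wrap carry → 0x2911
One's-complement sum = 0x2911.
Checksum = ~0x2911 & 0xFFFF = 0xD6EE.

D6EE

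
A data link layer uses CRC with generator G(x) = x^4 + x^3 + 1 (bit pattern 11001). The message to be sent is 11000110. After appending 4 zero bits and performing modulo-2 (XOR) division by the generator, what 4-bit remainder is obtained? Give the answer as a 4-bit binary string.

0011

Append 4 zeros: 110001100000. Divide by 11001 (XOR where the leading bit is 1):
  pos 0: 11000 XOR 11001 = 00001
  pos 4: 11100 XOR 11001 = 00101
  pos 6: 10100 XOR 11001 = 01101
  pos 7: 11010 XOR 11001 = 00011
Remainder (last 4 bits) = 0011. This is the CRC / FCS.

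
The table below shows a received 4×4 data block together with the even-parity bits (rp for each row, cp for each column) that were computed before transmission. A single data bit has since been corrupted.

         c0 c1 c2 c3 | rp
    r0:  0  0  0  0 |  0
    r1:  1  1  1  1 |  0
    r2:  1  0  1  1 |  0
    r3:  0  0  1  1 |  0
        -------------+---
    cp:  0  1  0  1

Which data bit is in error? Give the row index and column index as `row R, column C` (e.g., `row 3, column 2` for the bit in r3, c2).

Recompute each row's even parity and compare to rp:
  r0: data parity 0, sent rp 0 → ok
  r1: data parity 0, sent rp 0 → ok
  r2: data parity 1, sent rp 0 → mismatch
  r3: data parity 0, sent rp 0 → ok
Recompute each column's even parity and compare to cp:
  c0: data parity 0, sent cp 0 → ok
  c1: data parity 1, sent cp 1 → ok
  c2: data parity 1, sent cp 0 → mismatch
  c3: data parity 1, sent cp 1 → ok
Exactly one row (r2) and one column (c2) fail → the flipped bit is at their intersection.

row 2, column 2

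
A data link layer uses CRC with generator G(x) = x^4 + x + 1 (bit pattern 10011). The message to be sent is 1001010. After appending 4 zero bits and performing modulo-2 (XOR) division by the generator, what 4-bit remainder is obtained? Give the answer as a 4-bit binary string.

Append 4 zeros: 10010100000. Divide by 10011 (XOR where the leading bit is 1):
  pos 0: 10010 XOR 10011 = 00001
  pos 4: 11000 XOR 10011 = 01011
  pos 5: 10110 XOR 10011 = 00101
Remainder (last 4 bits) = 1010. This is the CRC / FCS.

1010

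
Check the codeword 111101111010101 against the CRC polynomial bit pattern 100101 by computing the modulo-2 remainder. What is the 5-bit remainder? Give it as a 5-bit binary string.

10100

Modulo-2 division of 111101111010101 by 100101:
  pos 0: 111101 XOR 100101 = 011000
  pos 1: 110001 XOR 100101 = 010100
  pos 2: 101001 XOR 100101 = 001100
  pos 4: 110010 XOR 100101 = 010111
  pos 5: 101111 XOR 100101 = 001010
  pos 7: 101001 XOR 100101 = 001100
  pos 9: 110001 XOR 100101 = 010100
Remainder = 10100 (nonzero — an error is detected).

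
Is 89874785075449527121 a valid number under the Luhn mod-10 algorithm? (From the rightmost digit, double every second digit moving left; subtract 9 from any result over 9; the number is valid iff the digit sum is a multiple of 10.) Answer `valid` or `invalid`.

From the right, keep odd positions and double even positions (subtract 9 from any doubled value over 9):
  doubled (positions 2,4,...): 4 5 1 8 1 0 7 8 7 7 → sum 48
  kept (positions 1,3,...): 1 1 2 9 4 7 5 7 7 9 → sum 52
Total = 100.
100 mod 10 = 0, so the number is valid.

valid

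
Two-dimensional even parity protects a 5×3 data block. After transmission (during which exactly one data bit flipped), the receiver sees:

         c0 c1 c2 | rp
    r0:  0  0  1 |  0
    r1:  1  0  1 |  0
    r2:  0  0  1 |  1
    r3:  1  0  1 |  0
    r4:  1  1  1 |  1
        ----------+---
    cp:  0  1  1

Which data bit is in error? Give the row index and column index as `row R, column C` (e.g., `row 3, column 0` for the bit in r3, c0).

row 0, column 0

Recompute each row's even parity and compare to rp:
  r0: data parity 1, sent rp 0 → mismatch
  r1: data parity 0, sent rp 0 → ok
  r2: data parity 1, sent rp 1 → ok
  r3: data parity 0, sent rp 0 → ok
  r4: data parity 1, sent rp 1 → ok
Recompute each column's even parity and compare to cp:
  c0: data parity 1, sent cp 0 → mismatch
  c1: data parity 1, sent cp 1 → ok
  c2: data parity 1, sent cp 1 → ok
Exactly one row (r0) and one column (c0) fail → the flipped bit is at their intersection.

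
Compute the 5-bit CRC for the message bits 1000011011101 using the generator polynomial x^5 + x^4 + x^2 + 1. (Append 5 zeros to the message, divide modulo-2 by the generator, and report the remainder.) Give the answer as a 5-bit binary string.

00111

Append 5 zeros: 100001101110100000. Divide by 110101 (XOR where the leading bit is 1):
  pos 0: 100001 XOR 110101 = 010100
  pos 1: 101001 XOR 110101 = 011100
  pos 2: 111000 XOR 110101 = 001101
  pos 4: 110111 XOR 110101 = 000010
  pos 8: 101010 XOR 110101 = 011111
  pos 9: 111110 XOR 110101 = 001011
  pos 11: 101100 XOR 110101 = 011001
  pos 12: 110010 XOR 110101 = 000111
Remainder (last 5 bits) = 00111. This is the CRC / FCS.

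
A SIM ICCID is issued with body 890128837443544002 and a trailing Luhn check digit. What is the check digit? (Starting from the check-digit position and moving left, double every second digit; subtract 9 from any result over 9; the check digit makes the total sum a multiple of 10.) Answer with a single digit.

2

Partial digits right→left: 2 0 0 4 4 5 3 4 4 7 3 8 8 2 1 0 9 8
Double every second digit counting from the check-digit position (so the 1st, 3rd, 5th, ... of the partial from the right).
  doubled (with −9 where >9): 4 0 8 6 8 6 7 2 9 → sum 50
  kept as-is: 0 4 5 4 7 8 2 0 8 → sum 38
Total = 50 + 38 = 88.
Check digit = (10 − (88 mod 10)) mod 10 = 2.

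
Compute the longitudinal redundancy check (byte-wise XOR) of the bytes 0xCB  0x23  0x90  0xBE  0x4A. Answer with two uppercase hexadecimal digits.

8C

XOR the bytes together:
  start with 0xCB
  0xCB ⊕ 0x23 = 0xE8
  0xE8 ⊕ 0x90 = 0x78
  0x78 ⊕ 0xBE = 0xC6
  0xC6 ⊕ 0x4A = 0x8C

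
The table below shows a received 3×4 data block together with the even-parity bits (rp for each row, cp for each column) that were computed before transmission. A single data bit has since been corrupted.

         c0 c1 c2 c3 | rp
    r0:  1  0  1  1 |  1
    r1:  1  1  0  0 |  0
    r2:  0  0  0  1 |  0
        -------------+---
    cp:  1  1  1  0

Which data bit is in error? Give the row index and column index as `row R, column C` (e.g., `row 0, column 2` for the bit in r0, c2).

row 2, column 0

Recompute each row's even parity and compare to rp:
  r0: data parity 1, sent rp 1 → ok
  r1: data parity 0, sent rp 0 → ok
  r2: data parity 1, sent rp 0 → mismatch
Recompute each column's even parity and compare to cp:
  c0: data parity 0, sent cp 1 → mismatch
  c1: data parity 1, sent cp 1 → ok
  c2: data parity 1, sent cp 1 → ok
  c3: data parity 0, sent cp 0 → ok
Exactly one row (r2) and one column (c0) fail → the flipped bit is at their intersection.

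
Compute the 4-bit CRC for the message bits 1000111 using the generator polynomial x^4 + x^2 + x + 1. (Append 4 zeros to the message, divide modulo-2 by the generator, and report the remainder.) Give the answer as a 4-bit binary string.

1010

Append 4 zeros: 10001110000. Divide by 10111 (XOR where the leading bit is 1):
  pos 0: 10001 XOR 10111 = 00110
  pos 2: 11011 XOR 10111 = 01100
  pos 3: 11000 XOR 10111 = 01111
  pos 4: 11110 XOR 10111 = 01001
  pos 5: 10010 XOR 10111 = 00101
Remainder (last 4 bits) = 1010. This is the CRC / FCS.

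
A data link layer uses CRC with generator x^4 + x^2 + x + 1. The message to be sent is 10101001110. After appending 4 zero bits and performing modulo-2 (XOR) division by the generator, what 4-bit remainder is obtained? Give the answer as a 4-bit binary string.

0011

Append 4 zeros: 101010011100000. Divide by 10111 (XOR where the leading bit is 1):
  pos 0: 10101 XOR 10111 = 00010
  pos 3: 10001 XOR 10111 = 00110
  pos 5: 11011 XOR 10111 = 01100
  pos 6: 11000 XOR 10111 = 01111
  pos 7: 11110 XOR 10111 = 01001
  pos 8: 10010 XOR 10111 = 00101
  pos 10: 10100 XOR 10111 = 00011
Remainder (last 4 bits) = 0011. This is the CRC / FCS.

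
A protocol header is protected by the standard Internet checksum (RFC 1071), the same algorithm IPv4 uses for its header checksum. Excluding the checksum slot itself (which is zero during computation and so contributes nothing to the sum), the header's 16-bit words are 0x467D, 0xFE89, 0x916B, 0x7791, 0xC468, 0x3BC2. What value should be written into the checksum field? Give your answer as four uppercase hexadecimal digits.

One's-complement addition (fold any carry out of bit 15 back into bit 0):
  0x467D + 0xFE89 = 0x14506 → wrap carry → 0x4507
  0x4507 + 0x916B = 0x0D672
  0xD672 + 0x7791 = 0x14E03 → wrap carry → 0x4E04
  0x4E04 + 0xC468 = 0x1126C → wrap carry → 0x126D
  0x126D + 0x3BC2 = 0x04E2F
One's-complement sum = 0x4E2F.
Checksum = ~0x4E2F & 0xFFFF = 0xB1D0.

B1D0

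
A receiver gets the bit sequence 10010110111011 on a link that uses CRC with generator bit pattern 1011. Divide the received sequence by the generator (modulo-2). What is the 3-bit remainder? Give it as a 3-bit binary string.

Modulo-2 division of 10010110111011 by 1011:
  pos 0: 1001 XOR 1011 = 0010
  pos 2: 1001 XOR 1011 = 0010
  pos 4: 1010 XOR 1011 = 0001
  pos 7: 1111 XOR 1011 = 0100
  pos 8: 1000 XOR 1011 = 0011
  pos 10: 1111 XOR 1011 = 0100
Remainder = 100 (nonzero — an error is detected).

100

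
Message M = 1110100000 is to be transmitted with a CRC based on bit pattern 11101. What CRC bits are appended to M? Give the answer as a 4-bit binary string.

0000

Append 4 zeros: 11101000000000. Divide by 11101 (XOR where the leading bit is 1):
  pos 0: 11101 XOR 11101 = 00000
Remainder (last 4 bits) = 0000. This is the CRC / FCS.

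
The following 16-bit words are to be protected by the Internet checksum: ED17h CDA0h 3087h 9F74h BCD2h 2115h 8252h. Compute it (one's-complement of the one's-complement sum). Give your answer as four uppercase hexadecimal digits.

One's-complement addition (fold any carry out of bit 15 back into bit 0):
  0xED17 + 0xCDA0 = 0x1BAB7 → wrap carry → 0xBAB8
  0xBAB8 + 0x3087 = 0x0EB3F
  0xEB3F + 0x9F74 = 0x18AB3 → wrap carry → 0x8AB4
  0x8AB4 + 0xBCD2 = 0x14786 → wrap carry → 0x4787
  0x4787 + 0x2115 = 0x0689C
  0x689C + 0x8252 = 0x0EAEE
One's-complement sum = 0xEAEE.
Checksum = ~0xEAEE & 0xFFFF = 0x1511.

1511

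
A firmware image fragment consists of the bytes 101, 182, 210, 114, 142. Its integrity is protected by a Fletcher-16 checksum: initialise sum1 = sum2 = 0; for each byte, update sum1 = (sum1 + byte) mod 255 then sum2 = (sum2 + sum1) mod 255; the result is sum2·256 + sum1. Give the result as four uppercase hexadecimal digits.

C1EF

Running sums (mod 255):
  after byte 0 (101): sum1=101, sum2=101
  after byte 1 (182): sum1=28, sum2=129
  after byte 2 (210): sum1=238, sum2=112
  after byte 3 (114): sum1=97, sum2=209
  after byte 4 (142): sum1=239, sum2=193
Checksum = sum2·256 + sum1 = 193·256 + 239 = 49647 = 0xC1EF.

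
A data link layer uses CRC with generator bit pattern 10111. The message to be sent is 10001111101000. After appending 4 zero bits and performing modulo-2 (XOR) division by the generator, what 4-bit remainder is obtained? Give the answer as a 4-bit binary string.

Append 4 zeros: 100011111010000000. Divide by 10111 (XOR where the leading bit is 1):
  pos 0: 10001 XOR 10111 = 00110
  pos 2: 11011 XOR 10111 = 01100
  pos 3: 11001 XOR 10111 = 01110
  pos 4: 11101 XOR 10111 = 01010
  pos 5: 10100 XOR 10111 = 00011
  pos 8: 11100 XOR 10111 = 01011
  pos 9: 10110 XOR 10111 = 00001
  pos 13: 10000 XOR 10111 = 00111
Remainder (last 4 bits) = 0111. This is the CRC / FCS.

0111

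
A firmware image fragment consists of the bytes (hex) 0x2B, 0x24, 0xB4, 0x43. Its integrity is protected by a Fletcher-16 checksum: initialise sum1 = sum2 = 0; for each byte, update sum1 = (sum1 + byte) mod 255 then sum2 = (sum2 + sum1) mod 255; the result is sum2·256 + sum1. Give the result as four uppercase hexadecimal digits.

Running sums (mod 255):
  after byte 0 (0x2B): sum1=43, sum2=43
  after byte 1 (0x24): sum1=79, sum2=122
  after byte 2 (0xB4): sum1=4, sum2=126
  after byte 3 (0x43): sum1=71, sum2=197
Checksum = sum2·256 + sum1 = 197·256 + 71 = 50503 = 0xC547.

C547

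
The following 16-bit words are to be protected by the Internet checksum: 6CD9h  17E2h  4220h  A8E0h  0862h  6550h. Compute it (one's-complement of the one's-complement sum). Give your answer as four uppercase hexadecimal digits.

One's-complement addition (fold any carry out of bit 15 back into bit 0):
  0x6CD9 + 0x17E2 = 0x084BB
  0x84BB + 0x4220 = 0x0C6DB
  0xC6DB + 0xA8E0 = 0x16FBB → wrap carry → 0x6FBC
  0x6FBC + 0x0862 = 0x0781E
  0x781E + 0x6550 = 0x0DD6E
One's-complement sum = 0xDD6E.
Checksum = ~0xDD6E & 0xFFFF = 0x2291.

2291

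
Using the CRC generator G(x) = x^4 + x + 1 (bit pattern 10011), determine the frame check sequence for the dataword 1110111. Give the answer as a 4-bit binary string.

Append 4 zeros: 11101110000. Divide by 10011 (XOR where the leading bit is 1):
  pos 0: 11101 XOR 10011 = 01110
  pos 1: 11101 XOR 10011 = 01110
  pos 2: 11101 XOR 10011 = 01110
  pos 3: 11100 XOR 10011 = 01111
  pos 4: 11110 XOR 10011 = 01101
  pos 5: 11010 XOR 10011 = 01001
  pos 6: 10010 XOR 10011 = 00001
Remainder (last 4 bits) = 0001. This is the CRC / FCS.

0001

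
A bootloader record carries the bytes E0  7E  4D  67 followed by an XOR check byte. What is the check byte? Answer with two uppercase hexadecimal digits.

XOR the bytes together:
  start with 0xE0
  0xE0 ⊕ 0x7E = 0x9E
  0x9E ⊕ 0x4D = 0xD3
  0xD3 ⊕ 0x67 = 0xB4

B4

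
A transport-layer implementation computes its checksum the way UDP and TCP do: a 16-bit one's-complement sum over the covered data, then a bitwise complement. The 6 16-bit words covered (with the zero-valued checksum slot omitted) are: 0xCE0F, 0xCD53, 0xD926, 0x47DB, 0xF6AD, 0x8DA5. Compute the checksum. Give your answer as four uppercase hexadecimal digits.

BF46

One's-complement addition (fold any carry out of bit 15 back into bit 0):
  0xCE0F + 0xCD53 = 0x19B62 → wrap carry → 0x9B63
  0x9B63 + 0xD926 = 0x17489 → wrap carry → 0x748A
  0x748A + 0x47DB = 0x0BC65
  0xBC65 + 0xF6AD = 0x1B312 → wrap carry → 0xB313
  0xB313 + 0x8DA5 = 0x140B8 → wrap carry → 0x40B9
One's-complement sum = 0x40B9.
Checksum = ~0x40B9 & 0xFFFF = 0xBF46.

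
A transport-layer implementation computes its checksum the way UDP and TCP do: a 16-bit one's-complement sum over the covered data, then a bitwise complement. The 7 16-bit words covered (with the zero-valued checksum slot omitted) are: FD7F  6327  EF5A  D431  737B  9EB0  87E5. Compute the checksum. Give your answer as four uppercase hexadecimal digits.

One's-complement addition (fold any carry out of bit 15 back into bit 0):
  0xFD7F + 0x6327 = 0x160A6 → wrap carry → 0x60A7
  0x60A7 + 0xEF5A = 0x15001 → wrap carry → 0x5002
  0x5002 + 0xD431 = 0x12433 → wrap carry → 0x2434
  0x2434 + 0x737B = 0x097AF
  0x97AF + 0x9EB0 = 0x1365F → wrap carry → 0x3660
  0x3660 + 0x87E5 = 0x0BE45
One's-complement sum = 0xBE45.
Checksum = ~0xBE45 & 0xFFFF = 0x41BA.

41BA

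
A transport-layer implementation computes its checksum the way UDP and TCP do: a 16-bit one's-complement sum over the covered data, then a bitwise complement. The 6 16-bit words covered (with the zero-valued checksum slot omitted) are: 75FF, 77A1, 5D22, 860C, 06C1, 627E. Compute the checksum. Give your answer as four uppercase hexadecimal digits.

One's-complement addition (fold any carry out of bit 15 back into bit 0):
  0x75FF + 0x77A1 = 0x0EDA0
  0xEDA0 + 0x5D22 = 0x14AC2 → wrap carry → 0x4AC3
  0x4AC3 + 0x860C = 0x0D0CF
  0xD0CF + 0x06C1 = 0x0D790
  0xD790 + 0x627E = 0x13A0E → wrap carry → 0x3A0F
One's-complement sum = 0x3A0F.
Checksum = ~0x3A0F & 0xFFFF = 0xC5F0.

C5F0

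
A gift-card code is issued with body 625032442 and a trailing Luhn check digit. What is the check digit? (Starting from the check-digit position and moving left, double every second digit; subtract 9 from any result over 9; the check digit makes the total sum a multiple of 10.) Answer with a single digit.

Partial digits right→left: 2 4 4 2 3 0 5 2 6
Double every second digit counting from the check-digit position (so the 1st, 3rd, 5th, ... of the partial from the right).
  doubled (with −9 where >9): 4 8 6 1 3 → sum 22
  kept as-is: 4 2 0 2 → sum 8
Total = 22 + 8 = 30.
Check digit = (10 − (30 mod 10)) mod 10 = 0.

0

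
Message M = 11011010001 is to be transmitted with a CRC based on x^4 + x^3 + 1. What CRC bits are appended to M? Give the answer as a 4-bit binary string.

Append 4 zeros: 110110100010000. Divide by 11001 (XOR where the leading bit is 1):
  pos 0: 11011 XOR 11001 = 00010
  pos 3: 10010 XOR 11001 = 01011
  pos 4: 10110 XOR 11001 = 01111
  pos 5: 11110 XOR 11001 = 00111
  pos 7: 11110 XOR 11001 = 00111
  pos 9: 11100 XOR 11001 = 00101
Remainder (last 4 bits) = 1010. This is the CRC / FCS.

1010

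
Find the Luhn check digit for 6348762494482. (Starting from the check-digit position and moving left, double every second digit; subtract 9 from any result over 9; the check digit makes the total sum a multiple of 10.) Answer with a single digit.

6

Partial digits right→left: 2 8 4 4 9 4 2 6 7 8 4 3 6
Double every second digit counting from the check-digit position (so the 1st, 3rd, 5th, ... of the partial from the right).
  doubled (with −9 where >9): 4 8 9 4 5 8 3 → sum 41
  kept as-is: 8 4 4 6 8 3 → sum 33
Total = 41 + 33 = 74.
Check digit = (10 − (74 mod 10)) mod 10 = 6.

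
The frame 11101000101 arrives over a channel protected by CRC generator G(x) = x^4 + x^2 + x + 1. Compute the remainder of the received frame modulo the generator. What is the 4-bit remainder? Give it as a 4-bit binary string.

0000

Modulo-2 division of 11101000101 by 10111:
  pos 0: 11101 XOR 10111 = 01010
  pos 1: 10100 XOR 10111 = 00011
  pos 4: 11001 XOR 10111 = 01110
  pos 5: 11100 XOR 10111 = 01011
  pos 6: 10111 XOR 10111 = 00000
Remainder = 0000 (zero — the frame passes the CRC check).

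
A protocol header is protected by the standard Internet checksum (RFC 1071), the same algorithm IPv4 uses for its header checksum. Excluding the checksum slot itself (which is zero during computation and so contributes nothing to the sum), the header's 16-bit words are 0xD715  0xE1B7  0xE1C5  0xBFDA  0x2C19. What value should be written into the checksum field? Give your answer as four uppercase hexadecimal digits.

7978

One's-complement addition (fold any carry out of bit 15 back into bit 0):
  0xD715 + 0xE1B7 = 0x1B8CC → wrap carry → 0xB8CD
  0xB8CD + 0xE1C5 = 0x19A92 → wrap carry → 0x9A93
  0x9A93 + 0xBFDA = 0x15A6D → wrap carry → 0x5A6E
  0x5A6E + 0x2C19 = 0x08687
One's-complement sum = 0x8687.
Checksum = ~0x8687 & 0xFFFF = 0x7978.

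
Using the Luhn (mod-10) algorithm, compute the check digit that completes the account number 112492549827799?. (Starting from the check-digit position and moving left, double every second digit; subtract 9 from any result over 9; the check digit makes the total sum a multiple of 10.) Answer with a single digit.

Partial digits right→left: 9 9 7 7 2 8 9 4 5 2 9 4 2 1 1
Double every second digit counting from the check-digit position (so the 1st, 3rd, 5th, ... of the partial from the right).
  doubled (with −9 where >9): 9 5 4 9 1 9 4 2 → sum 43
  kept as-is: 9 7 8 4 2 4 1 → sum 35
Total = 43 + 35 = 78.
Check digit = (10 − (78 mod 10)) mod 10 = 2.

2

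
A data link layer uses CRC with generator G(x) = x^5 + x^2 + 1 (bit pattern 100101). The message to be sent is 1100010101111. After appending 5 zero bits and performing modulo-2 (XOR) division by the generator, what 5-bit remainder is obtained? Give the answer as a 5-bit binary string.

Append 5 zeros: 110001010111100000. Divide by 100101 (XOR where the leading bit is 1):
  pos 0: 110001 XOR 100101 = 010100
  pos 1: 101000 XOR 100101 = 001101
  pos 3: 110110 XOR 100101 = 010011
  pos 4: 100111 XOR 100101 = 000010
  pos 8: 101110 XOR 100101 = 001011
  pos 10: 101100 XOR 100101 = 001001
  pos 12: 100100 XOR 100101 = 000001
Remainder (last 5 bits) = 00001. This is the CRC / FCS.

00001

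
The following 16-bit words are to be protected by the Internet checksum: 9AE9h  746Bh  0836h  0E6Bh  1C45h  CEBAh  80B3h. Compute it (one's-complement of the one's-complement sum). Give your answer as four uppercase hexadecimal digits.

6E56

One's-complement addition (fold any carry out of bit 15 back into bit 0):
  0x9AE9 + 0x746B = 0x10F54 → wrap carry → 0x0F55
  0x0F55 + 0x0836 = 0x0178B
  0x178B + 0x0E6B = 0x025F6
  0x25F6 + 0x1C45 = 0x0423B
  0x423B + 0xCEBA = 0x110F5 → wrap carry → 0x10F6
  0x10F6 + 0x80B3 = 0x091A9
One's-complement sum = 0x91A9.
Checksum = ~0x91A9 & 0xFFFF = 0x6E56.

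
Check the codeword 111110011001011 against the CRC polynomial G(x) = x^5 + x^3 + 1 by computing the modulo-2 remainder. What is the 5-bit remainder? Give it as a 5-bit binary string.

Modulo-2 division of 111110011001011 by 101001:
  pos 0: 111110 XOR 101001 = 010111
  pos 1: 101110 XOR 101001 = 000111
  pos 4: 111110 XOR 101001 = 010111
  pos 5: 101110 XOR 101001 = 000111
  pos 8: 111101 XOR 101001 = 010100
  pos 9: 101001 XOR 101001 = 000000
Remainder = 00000 (zero — the frame passes the CRC check).

00000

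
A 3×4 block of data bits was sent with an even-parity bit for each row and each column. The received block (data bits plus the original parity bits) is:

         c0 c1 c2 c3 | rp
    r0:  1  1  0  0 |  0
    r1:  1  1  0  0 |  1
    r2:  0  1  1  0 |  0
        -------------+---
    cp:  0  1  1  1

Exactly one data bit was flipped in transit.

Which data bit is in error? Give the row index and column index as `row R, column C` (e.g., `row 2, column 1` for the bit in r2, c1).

Recompute each row's even parity and compare to rp:
  r0: data parity 0, sent rp 0 → ok
  r1: data parity 0, sent rp 1 → mismatch
  r2: data parity 0, sent rp 0 → ok
Recompute each column's even parity and compare to cp:
  c0: data parity 0, sent cp 0 → ok
  c1: data parity 1, sent cp 1 → ok
  c2: data parity 1, sent cp 1 → ok
  c3: data parity 0, sent cp 1 → mismatch
Exactly one row (r1) and one column (c3) fail → the flipped bit is at their intersection.

row 1, column 3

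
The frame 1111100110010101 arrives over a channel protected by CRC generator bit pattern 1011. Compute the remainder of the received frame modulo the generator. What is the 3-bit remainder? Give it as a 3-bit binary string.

Modulo-2 division of 1111100110010101 by 1011:
  pos 0: 1111 XOR 1011 = 0100
  pos 1: 1001 XOR 1011 = 0010
  pos 3: 1000 XOR 1011 = 0011
  pos 5: 1111 XOR 1011 = 0100
  pos 6: 1000 XOR 1011 = 0011
  pos 8: 1101 XOR 1011 = 0110
  pos 9: 1100 XOR 1011 = 0111
  pos 10: 1111 XOR 1011 = 0100
  pos 11: 1000 XOR 1011 = 0011
Remainder = 111 (nonzero — an error is detected).

111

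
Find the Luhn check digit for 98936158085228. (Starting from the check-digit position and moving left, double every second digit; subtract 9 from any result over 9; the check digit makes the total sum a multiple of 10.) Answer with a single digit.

4

Partial digits right→left: 8 2 2 5 8 0 8 5 1 6 3 9 8 9
Double every second digit counting from the check-digit position (so the 1st, 3rd, 5th, ... of the partial from the right).
  doubled (with −9 where >9): 7 4 7 7 2 6 7 → sum 40
  kept as-is: 2 5 0 5 6 9 9 → sum 36
Total = 40 + 36 = 76.
Check digit = (10 − (76 mod 10)) mod 10 = 4.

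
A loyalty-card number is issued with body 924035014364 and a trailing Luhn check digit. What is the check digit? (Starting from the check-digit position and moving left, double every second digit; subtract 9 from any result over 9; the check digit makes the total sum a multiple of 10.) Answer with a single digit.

Partial digits right→left: 4 6 3 4 1 0 5 3 0 4 2 9
Double every second digit counting from the check-digit position (so the 1st, 3rd, 5th, ... of the partial from the right).
  doubled (with −9 where >9): 8 6 2 1 0 4 → sum 21
  kept as-is: 6 4 0 3 4 9 → sum 26
Total = 21 + 26 = 47.
Check digit = (10 − (47 mod 10)) mod 10 = 3.

3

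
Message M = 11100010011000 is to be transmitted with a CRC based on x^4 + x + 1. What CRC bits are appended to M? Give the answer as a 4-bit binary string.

0111

Append 4 zeros: 111000100110000000. Divide by 10011 (XOR where the leading bit is 1):
  pos 0: 11100 XOR 10011 = 01111
  pos 1: 11110 XOR 10011 = 01101
  pos 2: 11011 XOR 10011 = 01000
  pos 3: 10000 XOR 10011 = 00011
  pos 6: 11011 XOR 10011 = 01000
  pos 7: 10000 XOR 10011 = 00011
  pos 10: 11000 XOR 10011 = 01011
  pos 11: 10110 XOR 10011 = 00101
  pos 13: 10100 XOR 10011 = 00111
Remainder (last 4 bits) = 0111. This is the CRC / FCS.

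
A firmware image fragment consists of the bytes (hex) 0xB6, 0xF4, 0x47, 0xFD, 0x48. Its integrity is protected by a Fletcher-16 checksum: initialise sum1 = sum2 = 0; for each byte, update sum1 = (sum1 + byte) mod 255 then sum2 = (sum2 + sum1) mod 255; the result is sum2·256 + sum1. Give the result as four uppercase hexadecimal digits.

Running sums (mod 255):
  after byte 0 (0xB6): sum1=182, sum2=182
  after byte 1 (0xF4): sum1=171, sum2=98
  after byte 2 (0x47): sum1=242, sum2=85
  after byte 3 (0xFD): sum1=240, sum2=70
  after byte 4 (0x48): sum1=57, sum2=127
Checksum = sum2·256 + sum1 = 127·256 + 57 = 32569 = 0x7F39.

7F39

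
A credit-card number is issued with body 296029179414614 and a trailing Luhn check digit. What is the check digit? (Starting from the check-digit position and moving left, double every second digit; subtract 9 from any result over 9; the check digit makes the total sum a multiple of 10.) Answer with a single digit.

1

Partial digits right→left: 4 1 6 4 1 4 9 7 1 9 2 0 6 9 2
Double every second digit counting from the check-digit position (so the 1st, 3rd, 5th, ... of the partial from the right).
  doubled (with −9 where >9): 8 3 2 9 2 4 3 4 → sum 35
  kept as-is: 1 4 4 7 9 0 9 → sum 34
Total = 35 + 34 = 69.
Check digit = (10 − (69 mod 10)) mod 10 = 1.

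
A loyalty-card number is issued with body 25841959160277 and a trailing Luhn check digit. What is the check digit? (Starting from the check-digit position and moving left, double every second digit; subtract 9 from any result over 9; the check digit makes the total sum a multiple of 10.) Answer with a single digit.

7

Partial digits right→left: 7 7 2 0 6 1 9 5 9 1 4 8 5 2
Double every second digit counting from the check-digit position (so the 1st, 3rd, 5th, ... of the partial from the right).
  doubled (with −9 where >9): 5 4 3 9 9 8 1 → sum 39
  kept as-is: 7 0 1 5 1 8 2 → sum 24
Total = 39 + 24 = 63.
Check digit = (10 − (63 mod 10)) mod 10 = 7.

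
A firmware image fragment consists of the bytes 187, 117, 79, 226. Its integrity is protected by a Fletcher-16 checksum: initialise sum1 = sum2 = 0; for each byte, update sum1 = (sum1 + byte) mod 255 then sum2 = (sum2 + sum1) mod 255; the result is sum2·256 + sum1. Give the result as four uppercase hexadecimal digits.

Running sums (mod 255):
  after byte 0 (187): sum1=187, sum2=187
  after byte 1 (117): sum1=49, sum2=236
  after byte 2 (79): sum1=128, sum2=109
  after byte 3 (226): sum1=99, sum2=208
Checksum = sum2·256 + sum1 = 208·256 + 99 = 53347 = 0xD063.

D063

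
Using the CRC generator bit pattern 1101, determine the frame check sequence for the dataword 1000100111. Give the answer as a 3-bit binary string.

Append 3 zeros: 1000100111000. Divide by 1101 (XOR where the leading bit is 1):
  pos 0: 1000 XOR 1101 = 0101
  pos 1: 1011 XOR 1101 = 0110
  pos 2: 1100 XOR 1101 = 0001
  pos 5: 1011 XOR 1101 = 0110
  pos 6: 1101 XOR 1101 = 0000
Remainder (last 3 bits) = 000. This is the CRC / FCS.

000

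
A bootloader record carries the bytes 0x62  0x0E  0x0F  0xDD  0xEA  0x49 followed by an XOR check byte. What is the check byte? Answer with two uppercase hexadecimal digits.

XOR the bytes together:
  start with 0x62
  0x62 ⊕ 0x0E = 0x6C
  0x6C ⊕ 0x0F = 0x63
  0x63 ⊕ 0xDD = 0xBE
  0xBE ⊕ 0xEA = 0x54
  0x54 ⊕ 0x49 = 0x1D

1D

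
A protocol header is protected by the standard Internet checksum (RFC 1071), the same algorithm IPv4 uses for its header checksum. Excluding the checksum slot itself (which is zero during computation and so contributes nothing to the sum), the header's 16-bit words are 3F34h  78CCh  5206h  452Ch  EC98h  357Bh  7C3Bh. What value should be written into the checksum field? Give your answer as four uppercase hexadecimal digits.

One's-complement addition (fold any carry out of bit 15 back into bit 0):
  0x3F34 + 0x78CC = 0x0B800
  0xB800 + 0x5206 = 0x10A06 → wrap carry → 0x0A07
  0x0A07 + 0x452C = 0x04F33
  0x4F33 + 0xEC98 = 0x13BCB → wrap carry → 0x3BCC
  0x3BCC + 0x357B = 0x07147
  0x7147 + 0x7C3B = 0x0ED82
One's-complement sum = 0xED82.
Checksum = ~0xED82 & 0xFFFF = 0x127D.

127D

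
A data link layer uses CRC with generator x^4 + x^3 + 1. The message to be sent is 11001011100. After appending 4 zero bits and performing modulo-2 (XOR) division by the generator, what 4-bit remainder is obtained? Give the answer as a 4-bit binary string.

0110

Append 4 zeros: 110010111000000. Divide by 11001 (XOR where the leading bit is 1):
  pos 0: 11001 XOR 11001 = 00000
  pos 6: 11100 XOR 11001 = 00101
  pos 8: 10100 XOR 11001 = 01101
  pos 9: 11010 XOR 11001 = 00011
Remainder (last 4 bits) = 0110. This is the CRC / FCS.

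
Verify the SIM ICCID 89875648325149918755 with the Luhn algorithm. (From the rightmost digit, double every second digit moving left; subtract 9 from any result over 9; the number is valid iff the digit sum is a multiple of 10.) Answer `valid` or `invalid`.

valid

From the right, keep odd positions and double even positions (subtract 9 from any doubled value over 9):
  doubled (positions 2,4,...): 1 7 9 8 1 6 8 1 7 7 → sum 55
  kept (positions 1,3,...): 5 7 1 9 1 2 8 6 7 9 → sum 55
Total = 110.
110 mod 10 = 0, so the number is valid.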